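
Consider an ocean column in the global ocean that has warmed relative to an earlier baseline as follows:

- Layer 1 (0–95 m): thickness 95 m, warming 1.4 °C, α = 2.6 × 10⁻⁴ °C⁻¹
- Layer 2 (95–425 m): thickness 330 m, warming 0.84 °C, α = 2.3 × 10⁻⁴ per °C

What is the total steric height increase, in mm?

Layer 1: 95 × 1.4 × 2.6×10⁻⁴ = 0.03458 m
95–425 m: 330 × 0.84 × 2.3×10⁻⁴ = 0.063756 m
Δh = 0.03458 + 0.063756 = 0.098336 m

about 98 mm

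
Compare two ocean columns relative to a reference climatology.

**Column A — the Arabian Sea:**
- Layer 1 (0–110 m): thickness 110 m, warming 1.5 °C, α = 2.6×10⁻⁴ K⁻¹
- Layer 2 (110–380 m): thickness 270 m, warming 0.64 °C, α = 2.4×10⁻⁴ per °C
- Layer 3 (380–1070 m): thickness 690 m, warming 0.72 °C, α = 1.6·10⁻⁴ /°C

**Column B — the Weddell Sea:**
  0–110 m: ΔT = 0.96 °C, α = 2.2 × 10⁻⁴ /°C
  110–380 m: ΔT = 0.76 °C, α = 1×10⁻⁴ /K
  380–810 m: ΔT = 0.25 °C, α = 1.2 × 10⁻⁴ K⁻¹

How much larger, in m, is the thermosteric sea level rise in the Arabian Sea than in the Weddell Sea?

Δh_A − Δh_B ≈ 0.11 m

A Layer 1: 1.5 × 110 × 2.6×10⁻⁴ = 0.04290 m
A Layer 2: 270 × 2.4×10⁻⁴ × 0.64 = 0.041472 m
A Layer 3: 0.72 × 1.6×10⁻⁴ × 690 = 0.079488 m
A total: 0.16386 m
B 2.2×10⁻⁴ × 110 × 0.96 = 0.023232 m
B 1×10⁻⁴ × 270 × 0.76 = 0.02052 m
B 1.2×10⁻⁴ × 0.25 × 430 = 0.01290 m
B total: 0.056652 m
Difference: 0.16386 − 0.056652 = 0.107208 m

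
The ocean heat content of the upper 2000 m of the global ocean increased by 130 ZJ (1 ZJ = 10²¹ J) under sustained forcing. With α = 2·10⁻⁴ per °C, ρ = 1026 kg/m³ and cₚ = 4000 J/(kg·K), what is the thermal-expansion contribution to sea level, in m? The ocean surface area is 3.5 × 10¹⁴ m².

about 0.0181 m

Per unit area: Q = 130×10²¹ / (3.5×10¹⁴) ≈ 3.714×10⁸ J/m²
Δh = αQ/(ρcₚ) = 2×10⁻⁴ × 3.714×10⁸ / (1026 × 4000) ≈ 0.018099 m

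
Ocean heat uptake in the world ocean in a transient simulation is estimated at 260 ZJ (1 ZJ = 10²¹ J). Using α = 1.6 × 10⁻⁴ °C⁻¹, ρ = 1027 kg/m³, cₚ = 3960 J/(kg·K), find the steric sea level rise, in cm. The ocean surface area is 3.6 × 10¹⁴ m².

Per unit area: Q = 260×10²¹ / (3.6×10¹⁴) ≈ 7.222×10⁸ J/m²
Δh = αQ/(ρcₚ) = 1.6×10⁻⁴ × 7.222×10⁸ / (1027 × 3960) ≈ 0.028413 m

2.8 cm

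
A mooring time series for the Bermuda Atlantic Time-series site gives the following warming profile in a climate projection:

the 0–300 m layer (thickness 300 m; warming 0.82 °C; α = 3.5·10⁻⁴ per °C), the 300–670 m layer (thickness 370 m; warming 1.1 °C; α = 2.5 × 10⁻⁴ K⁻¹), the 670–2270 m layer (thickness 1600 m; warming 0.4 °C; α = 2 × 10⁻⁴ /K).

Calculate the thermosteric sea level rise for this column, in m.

Layer 1: 3.5×10⁻⁴ × 300 × 0.82 = 0.08610 m
2.5×10⁻⁴ × 1.1 × 370 = 0.10175 m
670–2270 m: 1600 × 0.4 × 2×10⁻⁴ = 0.12800 m
Δh = 0.08610 + 0.10175 + 0.12800 = 0.31585 m

about 0.32 m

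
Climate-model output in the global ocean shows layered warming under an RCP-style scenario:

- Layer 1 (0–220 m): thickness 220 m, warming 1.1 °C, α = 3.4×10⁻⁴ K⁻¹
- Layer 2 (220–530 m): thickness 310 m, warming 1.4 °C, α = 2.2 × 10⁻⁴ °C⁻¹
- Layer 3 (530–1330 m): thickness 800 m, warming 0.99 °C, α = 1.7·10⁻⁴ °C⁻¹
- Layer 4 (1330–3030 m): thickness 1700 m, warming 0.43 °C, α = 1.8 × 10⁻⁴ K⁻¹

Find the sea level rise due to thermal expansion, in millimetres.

about 440 mm

220 × 1.1 × 3.4×10⁻⁴ = 0.08228 m
Layer 2: 2.2×10⁻⁴ × 310 × 1.4 = 0.09548 m
Layer 3: 1.7×10⁻⁴ × 800 × 0.99 = 0.13464 m
1330–3030 m: 1.8×10⁻⁴ × 0.43 × 1700 = 0.13158 m
Δh = 0.08228 + 0.09548 + 0.13464 + 0.13158 = 0.44398 m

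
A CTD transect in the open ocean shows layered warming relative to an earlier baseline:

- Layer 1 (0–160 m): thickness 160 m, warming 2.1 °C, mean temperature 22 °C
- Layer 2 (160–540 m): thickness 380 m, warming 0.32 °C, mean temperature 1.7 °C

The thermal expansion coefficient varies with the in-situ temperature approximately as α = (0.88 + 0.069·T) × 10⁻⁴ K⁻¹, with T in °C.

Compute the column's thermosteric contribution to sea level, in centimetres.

Δh = 9.27 cm

Layer 1: α = (0.88 + 0.069×22)×10⁻⁴ = 2.398×10⁻⁴ K⁻¹
Layer 2: α = (0.88 + 0.069×1.7)×10⁻⁴ = 0.9973×10⁻⁴ K⁻¹
0–160 m: 2.1 × 160 × 2.398×10⁻⁴ = 0.0805728 m
160–540 m: 0.9973×10⁻⁴ × 0.32 × 380 = 0.012127168 m
Δh = 0.0805728 + 0.012127168 = 0.092699968 m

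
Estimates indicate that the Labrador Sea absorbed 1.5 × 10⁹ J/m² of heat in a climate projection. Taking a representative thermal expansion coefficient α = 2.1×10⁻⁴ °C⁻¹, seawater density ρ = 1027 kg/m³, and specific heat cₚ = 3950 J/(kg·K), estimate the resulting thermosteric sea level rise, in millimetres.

Δh = αQ/(ρcₚ) = 2.1×10⁻⁴ × 1.5×10⁹ / (1027 × 3950) ≈ 0.07765 m

77.7 mm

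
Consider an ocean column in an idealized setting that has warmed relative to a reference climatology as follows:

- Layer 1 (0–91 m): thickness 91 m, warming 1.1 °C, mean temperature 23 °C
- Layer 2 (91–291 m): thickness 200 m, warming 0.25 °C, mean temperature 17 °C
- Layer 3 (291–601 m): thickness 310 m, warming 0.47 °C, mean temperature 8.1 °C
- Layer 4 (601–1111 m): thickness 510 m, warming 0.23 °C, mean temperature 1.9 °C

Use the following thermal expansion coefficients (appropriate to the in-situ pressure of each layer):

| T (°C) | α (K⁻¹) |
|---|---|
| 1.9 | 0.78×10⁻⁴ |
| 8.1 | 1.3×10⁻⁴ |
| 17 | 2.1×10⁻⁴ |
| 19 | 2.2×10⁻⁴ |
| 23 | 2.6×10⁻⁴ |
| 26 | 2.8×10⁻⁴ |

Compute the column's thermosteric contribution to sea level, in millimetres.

about 64.6 mm

Layer 1 at 23 °C → α = 2.6×10⁻⁴ K⁻¹
Layer 2 at 17 °C → α = 2.1×10⁻⁴ K⁻¹
Layer 3 at 8.1 °C → α = 1.3×10⁻⁴ K⁻¹
Layer 4 at 1.9 °C → α = 0.78×10⁻⁴ K⁻¹
2.6×10⁻⁴ × 1.1 × 91 = 0.026026 m
200 × 2.1×10⁻⁴ × 0.25 = 0.01050 m
291–601 m: 310 × 1.3×10⁻⁴ × 0.47 = 0.018941 m
Layer 4: 510 × 0.23 × 0.78×10⁻⁴ = 0.0091494 m
Δh = 0.026026 + 0.01050 + 0.018941 + 0.0091494 = 0.0646164 m ≈ 64.6 mm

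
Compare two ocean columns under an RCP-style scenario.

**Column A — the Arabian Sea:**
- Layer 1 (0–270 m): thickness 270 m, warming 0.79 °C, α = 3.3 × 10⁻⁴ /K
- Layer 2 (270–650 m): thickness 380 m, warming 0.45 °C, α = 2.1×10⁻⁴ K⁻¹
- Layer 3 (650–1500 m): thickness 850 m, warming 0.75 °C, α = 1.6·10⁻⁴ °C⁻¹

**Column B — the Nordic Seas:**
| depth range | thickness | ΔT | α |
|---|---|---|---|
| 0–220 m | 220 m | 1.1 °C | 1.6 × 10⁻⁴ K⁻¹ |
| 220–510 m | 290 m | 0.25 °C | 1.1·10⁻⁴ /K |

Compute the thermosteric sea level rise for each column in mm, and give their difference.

A: 210 mm; B: 47 mm; difference 160 mm

A Layer 1: 0.79 × 270 × 3.3×10⁻⁴ = 0.070389 m
A 270–650 m: 2.1×10⁻⁴ × 0.45 × 380 = 0.03591 m
A Layer 3: 850 × 1.6×10⁻⁴ × 0.75 = 0.10200 m
A total: 0.208299 m
B 1.6×10⁻⁴ × 220 × 1.1 = 0.03872 m
B Layer 2: 0.25 × 1.1×10⁻⁴ × 290 = 0.007975 m
B total: 0.046695 m
Difference: 0.208299 − 0.046695 = 0.161604 m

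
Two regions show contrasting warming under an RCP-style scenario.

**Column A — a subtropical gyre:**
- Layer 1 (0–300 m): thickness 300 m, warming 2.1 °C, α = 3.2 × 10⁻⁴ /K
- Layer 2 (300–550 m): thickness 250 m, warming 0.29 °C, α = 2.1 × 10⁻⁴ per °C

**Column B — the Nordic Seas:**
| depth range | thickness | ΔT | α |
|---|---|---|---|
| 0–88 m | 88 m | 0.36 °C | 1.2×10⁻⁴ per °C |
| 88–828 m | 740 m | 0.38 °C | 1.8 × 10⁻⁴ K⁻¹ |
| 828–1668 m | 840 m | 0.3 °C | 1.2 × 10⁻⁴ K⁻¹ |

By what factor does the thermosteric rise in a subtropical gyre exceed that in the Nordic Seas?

≈ 2.6×

A Layer 1: 300 × 2.1 × 3.2×10⁻⁴ = 0.20160 m
A 2.1×10⁻⁴ × 250 × 0.29 = 0.015225 m
A total: 0.216825 m
B 0.36 × 88 × 1.2×10⁻⁴ = 0.0038016 m
B 88–828 m: 1.8×10⁻⁴ × 740 × 0.38 = 0.050616 m
B 828–1668 m: 0.3 × 1.2×10⁻⁴ × 840 = 0.03024 m
B total: 0.0846576 m
Ratio: 0.216825 / 0.0846576 ≈ 2.561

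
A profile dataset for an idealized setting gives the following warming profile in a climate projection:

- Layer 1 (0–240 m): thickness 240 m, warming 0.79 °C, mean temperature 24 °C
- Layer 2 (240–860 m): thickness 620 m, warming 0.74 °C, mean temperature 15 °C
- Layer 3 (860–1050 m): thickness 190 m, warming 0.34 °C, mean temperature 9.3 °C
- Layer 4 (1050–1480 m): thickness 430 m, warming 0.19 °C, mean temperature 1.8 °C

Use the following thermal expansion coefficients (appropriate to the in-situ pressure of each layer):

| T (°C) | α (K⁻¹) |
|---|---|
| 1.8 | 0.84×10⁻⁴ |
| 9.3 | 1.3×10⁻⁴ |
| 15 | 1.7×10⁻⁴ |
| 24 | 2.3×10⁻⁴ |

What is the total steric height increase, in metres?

Layer 1 at 24 °C → α = 2.3×10⁻⁴ K⁻¹
Layer 2 at 15 °C → α = 1.7×10⁻⁴ K⁻¹
Layer 3 at 9.3 °C → α = 1.3×10⁻⁴ K⁻¹
Layer 4 at 1.8 °C → α = 0.84×10⁻⁴ K⁻¹
Layer 1: 2.3×10⁻⁴ × 0.79 × 240 = 0.043608 m
0.74 × 1.7×10⁻⁴ × 620 = 0.077996 m
Layer 3: 190 × 0.34 × 1.3×10⁻⁴ = 0.008398 m
430 × 0.19 × 0.84×10⁻⁴ = 0.0068628 m
Δh = 0.043608 + 0.077996 + 0.008398 + 0.0068628 = 0.1368648 m

0.137 m of thermosteric rise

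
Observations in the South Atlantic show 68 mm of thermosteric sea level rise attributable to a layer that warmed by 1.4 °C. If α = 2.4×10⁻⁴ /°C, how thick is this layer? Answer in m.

H = Δh/(αΔT) = 0.068 / (2.4×10⁻⁴ × 1.4) ≈ 202.4 m

H ≈ 200 m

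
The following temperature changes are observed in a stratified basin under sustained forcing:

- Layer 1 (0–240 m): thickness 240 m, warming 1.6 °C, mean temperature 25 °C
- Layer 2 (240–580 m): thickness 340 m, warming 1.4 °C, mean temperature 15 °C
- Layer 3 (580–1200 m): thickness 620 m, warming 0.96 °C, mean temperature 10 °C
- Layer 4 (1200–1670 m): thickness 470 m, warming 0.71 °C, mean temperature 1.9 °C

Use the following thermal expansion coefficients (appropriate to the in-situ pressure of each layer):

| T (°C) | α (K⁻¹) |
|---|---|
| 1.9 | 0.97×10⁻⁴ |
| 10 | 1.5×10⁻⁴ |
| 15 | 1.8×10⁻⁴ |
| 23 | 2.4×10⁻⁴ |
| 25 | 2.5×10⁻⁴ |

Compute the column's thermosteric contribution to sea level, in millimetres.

Layer 1 at 25 °C → α = 2.5×10⁻⁴ K⁻¹
Layer 2 at 15 °C → α = 1.8×10⁻⁴ K⁻¹
Layer 3 at 10 °C → α = 1.5×10⁻⁴ K⁻¹
Layer 4 at 1.9 °C → α = 0.97×10⁻⁴ K⁻¹
Layer 1: 1.6 × 2.5×10⁻⁴ × 240 = 0.09600 m
340 × 1.8×10⁻⁴ × 1.4 = 0.08568 m
Layer 3: 1.5×10⁻⁴ × 0.96 × 620 = 0.08928 m
Layer 4: 470 × 0.97×10⁻⁴ × 0.71 = 0.0323689 m
Δh = 0.09600 + 0.08568 + 0.08928 + 0.0323689 = 0.3033289 m

about 300 mm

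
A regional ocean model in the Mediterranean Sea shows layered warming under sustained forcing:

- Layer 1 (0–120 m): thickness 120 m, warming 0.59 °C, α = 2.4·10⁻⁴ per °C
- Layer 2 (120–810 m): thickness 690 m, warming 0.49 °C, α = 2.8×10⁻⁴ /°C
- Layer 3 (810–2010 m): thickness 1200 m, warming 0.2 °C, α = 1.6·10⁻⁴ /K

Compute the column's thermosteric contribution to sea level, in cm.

Δh = 15 cm

2.4×10⁻⁴ × 120 × 0.59 = 0.016992 m
Layer 2: 2.8×10⁻⁴ × 690 × 0.49 = 0.094668 m
0.2 × 1200 × 1.6×10⁻⁴ = 0.03840 m
Δh = 0.016992 + 0.094668 + 0.03840 = 0.15006 m ≈ 15 cm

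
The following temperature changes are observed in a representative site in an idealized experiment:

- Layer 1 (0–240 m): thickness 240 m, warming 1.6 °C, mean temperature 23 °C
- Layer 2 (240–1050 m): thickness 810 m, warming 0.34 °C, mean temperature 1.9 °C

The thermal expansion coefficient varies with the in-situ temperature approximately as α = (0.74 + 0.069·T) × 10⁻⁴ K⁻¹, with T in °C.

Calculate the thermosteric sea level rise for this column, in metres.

about 0.113 m

Layer 1: α = (0.74 + 0.069×23)×10⁻⁴ = 2.327×10⁻⁴ K⁻¹
Layer 2: α = (0.74 + 0.069×1.9)×10⁻⁴ = 0.8711×10⁻⁴ K⁻¹
240 × 1.6 × 2.327×10⁻⁴ = 0.0893568 m
Layer 2: 0.34 × 0.8711×10⁻⁴ × 810 = 0.023990094 m
Δh = 0.0893568 + 0.023990094 = 0.113346894 m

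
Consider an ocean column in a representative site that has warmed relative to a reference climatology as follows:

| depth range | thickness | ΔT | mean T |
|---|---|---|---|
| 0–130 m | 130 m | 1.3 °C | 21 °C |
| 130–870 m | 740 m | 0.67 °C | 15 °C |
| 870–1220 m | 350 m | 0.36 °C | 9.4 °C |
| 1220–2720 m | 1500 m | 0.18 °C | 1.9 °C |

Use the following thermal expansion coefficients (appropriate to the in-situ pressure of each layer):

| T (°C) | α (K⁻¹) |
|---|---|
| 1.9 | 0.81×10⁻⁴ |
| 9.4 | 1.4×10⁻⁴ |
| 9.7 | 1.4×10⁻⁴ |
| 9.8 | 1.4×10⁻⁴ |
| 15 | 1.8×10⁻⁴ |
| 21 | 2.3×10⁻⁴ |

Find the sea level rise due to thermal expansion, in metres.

Layer 1 at 21 °C → α = 2.3×10⁻⁴ K⁻¹
Layer 2 at 15 °C → α = 1.8×10⁻⁴ K⁻¹
Layer 3 at 9.4 °C → α = 1.4×10⁻⁴ K⁻¹
Layer 4 at 1.9 °C → α = 0.81×10⁻⁴ K⁻¹
0–130 m: 130 × 2.3×10⁻⁴ × 1.3 = 0.03887 m
Layer 2: 740 × 0.67 × 1.8×10⁻⁴ = 0.089244 m
870–1220 m: 1.4×10⁻⁴ × 0.36 × 350 = 0.01764 m
Layer 4: 0.18 × 1500 × 0.81×10⁻⁴ = 0.02187 m
Δh = 0.03887 + 0.089244 + 0.01764 + 0.02187 = 0.167624 m

0.17 m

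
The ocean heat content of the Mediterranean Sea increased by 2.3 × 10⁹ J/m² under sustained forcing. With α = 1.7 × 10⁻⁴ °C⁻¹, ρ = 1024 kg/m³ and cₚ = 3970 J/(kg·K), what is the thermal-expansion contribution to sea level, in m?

Δh = αQ/(ρcₚ) = 1.7×10⁻⁴ × 2.3×10⁹ / (1024 × 3970) ≈ 0.09618 m

0.0962 m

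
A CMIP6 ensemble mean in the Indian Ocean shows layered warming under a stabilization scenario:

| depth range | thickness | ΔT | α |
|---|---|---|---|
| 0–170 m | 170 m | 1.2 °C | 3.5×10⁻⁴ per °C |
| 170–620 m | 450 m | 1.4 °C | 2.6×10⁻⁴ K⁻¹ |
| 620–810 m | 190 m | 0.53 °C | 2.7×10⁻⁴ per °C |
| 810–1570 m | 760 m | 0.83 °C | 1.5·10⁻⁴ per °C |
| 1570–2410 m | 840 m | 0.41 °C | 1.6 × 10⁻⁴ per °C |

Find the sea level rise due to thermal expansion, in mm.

3.5×10⁻⁴ × 170 × 1.2 = 0.07140 m
450 × 2.6×10⁻⁴ × 1.4 = 0.16380 m
2.7×10⁻⁴ × 190 × 0.53 = 0.027189 m
Layer 4: 1.5×10⁻⁴ × 0.83 × 760 = 0.09462 m
840 × 0.41 × 1.6×10⁻⁴ = 0.055104 m
Δh = 0.07140 + 0.16380 + 0.027189 + 0.09462 + 0.055104 = 0.412113 m ≈ 412 mm

412 mm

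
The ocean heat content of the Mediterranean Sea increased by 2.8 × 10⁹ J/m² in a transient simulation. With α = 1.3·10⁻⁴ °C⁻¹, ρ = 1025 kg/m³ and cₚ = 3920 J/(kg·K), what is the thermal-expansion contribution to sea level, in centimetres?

Δh ≈ 9.1 cm

Δh = αQ/(ρcₚ) = 1.3×10⁻⁴ × 2.8×10⁹ / (1025 × 3920) ≈ 0.090592 m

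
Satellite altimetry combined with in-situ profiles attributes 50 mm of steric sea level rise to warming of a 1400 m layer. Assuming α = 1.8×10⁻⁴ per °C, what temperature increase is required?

about 0.198 K

ΔT = Δh/(αH) = 0.05 / (1.8×10⁻⁴ × 1400) ≈ 0.1984 K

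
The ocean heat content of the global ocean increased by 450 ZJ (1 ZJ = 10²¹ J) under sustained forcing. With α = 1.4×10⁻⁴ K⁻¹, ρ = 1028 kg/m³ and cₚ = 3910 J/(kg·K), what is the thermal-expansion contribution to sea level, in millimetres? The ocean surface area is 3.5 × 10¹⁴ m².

Per unit area: Q = 450×10²¹ / (3.5×10¹⁴) ≈ 1.286×10⁹ J/m²
Δh = αQ/(ρcₚ) = 1.4×10⁻⁴ × 1.286×10⁹ / (1028 × 3910) ≈ 0.044792 m

44.8 mm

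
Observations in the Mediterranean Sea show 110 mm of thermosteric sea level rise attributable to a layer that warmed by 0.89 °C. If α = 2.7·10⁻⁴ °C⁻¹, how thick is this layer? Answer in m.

H = Δh/(αΔT) = 0.11 / (2.7×10⁻⁴ × 0.89) ≈ 457.8 m

H ≈ 460 m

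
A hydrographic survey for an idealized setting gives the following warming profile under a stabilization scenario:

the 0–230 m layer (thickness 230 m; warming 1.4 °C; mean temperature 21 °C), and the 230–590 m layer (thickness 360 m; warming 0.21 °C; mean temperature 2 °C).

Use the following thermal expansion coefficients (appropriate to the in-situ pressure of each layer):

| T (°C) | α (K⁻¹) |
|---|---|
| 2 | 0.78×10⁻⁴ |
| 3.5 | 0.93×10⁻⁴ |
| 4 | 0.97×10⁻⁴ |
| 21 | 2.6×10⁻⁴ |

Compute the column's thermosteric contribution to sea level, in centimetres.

Layer 1 at 21 °C → α = 2.6×10⁻⁴ K⁻¹
Layer 2 at 2 °C → α = 0.78×10⁻⁴ K⁻¹
Layer 1: 230 × 2.6×10⁻⁴ × 1.4 = 0.08372 m
Layer 2: 0.78×10⁻⁴ × 360 × 0.21 = 0.0058968 m
Δh = 0.08372 + 0.0058968 = 0.0896168 m

Δh ≈ 8.96 cm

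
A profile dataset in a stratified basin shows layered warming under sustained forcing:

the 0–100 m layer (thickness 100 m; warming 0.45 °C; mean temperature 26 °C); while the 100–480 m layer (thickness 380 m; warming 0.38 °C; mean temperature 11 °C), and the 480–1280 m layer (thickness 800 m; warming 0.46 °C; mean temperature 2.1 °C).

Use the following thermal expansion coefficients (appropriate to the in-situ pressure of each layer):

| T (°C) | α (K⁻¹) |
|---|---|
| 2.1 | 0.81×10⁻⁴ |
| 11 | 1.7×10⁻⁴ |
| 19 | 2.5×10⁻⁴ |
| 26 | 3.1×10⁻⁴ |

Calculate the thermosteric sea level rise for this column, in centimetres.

Δh = 6.83 cm

Layer 1 at 26 °C → α = 3.1×10⁻⁴ K⁻¹
Layer 2 at 11 °C → α = 1.7×10⁻⁴ K⁻¹
Layer 3 at 2.1 °C → α = 0.81×10⁻⁴ K⁻¹
Layer 1: 100 × 3.1×10⁻⁴ × 0.45 = 0.01395 m
Layer 2: 1.7×10⁻⁴ × 0.38 × 380 = 0.024548 m
0.81×10⁻⁴ × 800 × 0.46 = 0.029808 m
Δh = 0.01395 + 0.024548 + 0.029808 = 0.068306 m ≈ 6.83 cm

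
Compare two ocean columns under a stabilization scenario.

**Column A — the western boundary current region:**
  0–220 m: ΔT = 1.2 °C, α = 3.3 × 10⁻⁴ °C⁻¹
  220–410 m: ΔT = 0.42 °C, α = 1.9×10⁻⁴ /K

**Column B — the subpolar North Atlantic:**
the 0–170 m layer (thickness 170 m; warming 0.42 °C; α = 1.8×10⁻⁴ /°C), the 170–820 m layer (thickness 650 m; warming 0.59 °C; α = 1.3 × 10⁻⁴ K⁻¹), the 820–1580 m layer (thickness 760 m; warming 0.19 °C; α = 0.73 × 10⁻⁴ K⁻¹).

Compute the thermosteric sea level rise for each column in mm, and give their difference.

A: 100 mm; B: 73 mm; difference 29 mm

A 0–220 m: 3.3×10⁻⁴ × 1.2 × 220 = 0.08712 m
A 220–410 m: 190 × 0.42 × 1.9×10⁻⁴ = 0.015162 m
A total: 0.102282 m
B 1.8×10⁻⁴ × 0.42 × 170 = 0.012852 m
B 0.59 × 650 × 1.3×10⁻⁴ = 0.049855 m
B 760 × 0.73×10⁻⁴ × 0.19 = 0.0105412 m
B total: 0.0732482 m
Difference: 0.102282 − 0.0732482 = 0.0290338 m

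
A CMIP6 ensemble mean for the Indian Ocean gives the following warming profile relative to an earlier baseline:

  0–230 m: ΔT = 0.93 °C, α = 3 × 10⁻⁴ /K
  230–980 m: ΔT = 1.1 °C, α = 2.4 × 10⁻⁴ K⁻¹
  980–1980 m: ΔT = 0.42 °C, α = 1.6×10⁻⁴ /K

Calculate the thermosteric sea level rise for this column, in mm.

230 × 0.93 × 3×10⁻⁴ = 0.06417 m
230–980 m: 2.4×10⁻⁴ × 750 × 1.1 = 0.19800 m
980–1980 m: 0.42 × 1.6×10⁻⁴ × 1000 = 0.06720 m
Δh = 0.06417 + 0.19800 + 0.06720 = 0.32937 m ≈ 329 mm

Δh ≈ 329 mm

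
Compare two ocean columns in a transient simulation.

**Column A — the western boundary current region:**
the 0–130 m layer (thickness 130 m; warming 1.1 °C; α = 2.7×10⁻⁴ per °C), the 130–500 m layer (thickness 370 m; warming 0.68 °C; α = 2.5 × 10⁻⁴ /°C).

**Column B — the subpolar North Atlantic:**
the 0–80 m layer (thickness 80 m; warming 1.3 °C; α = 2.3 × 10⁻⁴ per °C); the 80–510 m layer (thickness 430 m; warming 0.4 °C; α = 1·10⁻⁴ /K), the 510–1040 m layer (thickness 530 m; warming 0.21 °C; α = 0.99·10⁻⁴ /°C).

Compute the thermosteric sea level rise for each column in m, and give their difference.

A: 0.10 m; B: 0.052 m; difference 0.049 m

A Layer 1: 2.7×10⁻⁴ × 1.1 × 130 = 0.03861 m
A 130–500 m: 2.5×10⁻⁴ × 0.68 × 370 = 0.06290 m
A total: 0.10151 m
B 0–80 m: 1.3 × 2.3×10⁻⁴ × 80 = 0.02392 m
B 80–510 m: 430 × 1×10⁻⁴ × 0.4 = 0.01720 m
B 0.99×10⁻⁴ × 530 × 0.21 = 0.0110187 m
B total: 0.0521387 m
Difference: 0.10151 − 0.0521387 = 0.0493713 m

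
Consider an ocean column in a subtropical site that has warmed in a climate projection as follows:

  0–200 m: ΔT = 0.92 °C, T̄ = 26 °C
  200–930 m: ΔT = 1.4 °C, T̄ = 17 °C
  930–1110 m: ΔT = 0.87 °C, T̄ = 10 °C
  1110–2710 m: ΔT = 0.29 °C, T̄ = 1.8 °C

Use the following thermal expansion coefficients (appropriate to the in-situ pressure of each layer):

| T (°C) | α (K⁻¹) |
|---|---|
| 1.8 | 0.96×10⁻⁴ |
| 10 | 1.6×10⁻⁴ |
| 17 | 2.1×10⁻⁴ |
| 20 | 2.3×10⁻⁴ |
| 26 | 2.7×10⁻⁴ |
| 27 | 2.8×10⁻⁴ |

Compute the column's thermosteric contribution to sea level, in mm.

334 mm of thermosteric rise

Layer 1 at 26 °C → α = 2.7×10⁻⁴ K⁻¹
Layer 2 at 17 °C → α = 2.1×10⁻⁴ K⁻¹
Layer 3 at 10 °C → α = 1.6×10⁻⁴ K⁻¹
Layer 4 at 1.8 °C → α = 0.96×10⁻⁴ K⁻¹
0–200 m: 0.92 × 2.7×10⁻⁴ × 200 = 0.04968 m
200–930 m: 730 × 2.1×10⁻⁴ × 1.4 = 0.21462 m
0.87 × 1.6×10⁻⁴ × 180 = 0.025056 m
1110–2710 m: 0.29 × 0.96×10⁻⁴ × 1600 = 0.044544 m
Δh = 0.04968 + 0.21462 + 0.025056 + 0.044544 = 0.33390 m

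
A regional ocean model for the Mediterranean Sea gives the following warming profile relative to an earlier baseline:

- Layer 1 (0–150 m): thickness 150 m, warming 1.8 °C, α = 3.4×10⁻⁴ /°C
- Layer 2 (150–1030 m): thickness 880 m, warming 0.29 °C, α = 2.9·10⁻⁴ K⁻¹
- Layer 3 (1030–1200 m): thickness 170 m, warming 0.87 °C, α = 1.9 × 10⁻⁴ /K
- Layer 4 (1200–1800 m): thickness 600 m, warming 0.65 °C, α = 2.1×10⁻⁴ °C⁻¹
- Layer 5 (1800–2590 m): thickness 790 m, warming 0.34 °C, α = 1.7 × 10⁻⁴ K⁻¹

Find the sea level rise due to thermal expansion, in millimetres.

321 mm

0–150 m: 150 × 3.4×10⁻⁴ × 1.8 = 0.09180 m
150–1030 m: 2.9×10⁻⁴ × 0.29 × 880 = 0.074008 m
170 × 0.87 × 1.9×10⁻⁴ = 0.028101 m
Layer 4: 600 × 2.1×10⁻⁴ × 0.65 = 0.08190 m
1800–2590 m: 790 × 0.34 × 1.7×10⁻⁴ = 0.045662 m
Δh = 0.09180 + 0.074008 + 0.028101 + 0.08190 + 0.045662 = 0.321471 m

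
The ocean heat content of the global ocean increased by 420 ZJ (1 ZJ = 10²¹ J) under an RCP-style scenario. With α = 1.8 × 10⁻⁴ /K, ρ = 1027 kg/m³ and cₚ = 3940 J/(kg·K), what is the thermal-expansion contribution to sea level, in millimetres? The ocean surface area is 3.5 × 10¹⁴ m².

53.4 mm

Per unit area: Q = 420×10²¹ / (3.5×10¹⁴) = 1.2×10⁹ J/m²
Δh = αQ/(ρcₚ) = 1.8×10⁻⁴ × 1.2×10⁹ / (1027 × 3940) ≈ 0.053381 m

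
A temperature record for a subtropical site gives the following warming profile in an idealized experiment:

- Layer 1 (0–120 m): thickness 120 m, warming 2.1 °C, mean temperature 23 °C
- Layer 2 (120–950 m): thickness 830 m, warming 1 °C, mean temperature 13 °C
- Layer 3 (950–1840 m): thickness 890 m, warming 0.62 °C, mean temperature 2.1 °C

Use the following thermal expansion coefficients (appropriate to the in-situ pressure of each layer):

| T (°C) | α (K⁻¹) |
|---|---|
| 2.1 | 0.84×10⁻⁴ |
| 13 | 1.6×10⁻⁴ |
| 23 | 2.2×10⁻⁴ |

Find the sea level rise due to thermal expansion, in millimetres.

Layer 1 at 23 °C → α = 2.2×10⁻⁴ K⁻¹
Layer 2 at 13 °C → α = 1.6×10⁻⁴ K⁻¹
Layer 3 at 2.1 °C → α = 0.84×10⁻⁴ K⁻¹
Layer 1: 2.1 × 120 × 2.2×10⁻⁴ = 0.05544 m
120–950 m: 1 × 1.6×10⁻⁴ × 830 = 0.13280 m
0.62 × 0.84×10⁻⁴ × 890 = 0.0463512 m
Δh = 0.05544 + 0.13280 + 0.0463512 = 0.2345912 m ≈ 230 mm

Δh ≈ 230 mm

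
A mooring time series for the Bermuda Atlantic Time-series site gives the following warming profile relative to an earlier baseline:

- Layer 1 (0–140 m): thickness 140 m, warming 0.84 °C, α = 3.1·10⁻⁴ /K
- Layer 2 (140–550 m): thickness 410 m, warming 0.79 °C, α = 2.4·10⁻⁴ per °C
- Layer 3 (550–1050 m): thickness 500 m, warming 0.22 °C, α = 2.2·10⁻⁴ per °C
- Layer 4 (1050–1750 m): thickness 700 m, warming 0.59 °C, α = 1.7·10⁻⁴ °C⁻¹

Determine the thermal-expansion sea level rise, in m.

140 × 0.84 × 3.1×10⁻⁴ = 0.036456 m
410 × 2.4×10⁻⁴ × 0.79 = 0.077736 m
550–1050 m: 0.22 × 500 × 2.2×10⁻⁴ = 0.02420 m
1.7×10⁻⁴ × 700 × 0.59 = 0.07021 m
Δh = 0.036456 + 0.077736 + 0.02420 + 0.07021 = 0.208602 m

Δh = 0.21 m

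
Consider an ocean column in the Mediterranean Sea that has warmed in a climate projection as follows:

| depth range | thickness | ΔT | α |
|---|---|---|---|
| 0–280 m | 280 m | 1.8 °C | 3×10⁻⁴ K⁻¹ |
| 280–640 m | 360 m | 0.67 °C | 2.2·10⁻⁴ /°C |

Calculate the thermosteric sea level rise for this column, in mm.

about 200 mm

280 × 3×10⁻⁴ × 1.8 = 0.15120 m
Layer 2: 2.2×10⁻⁴ × 360 × 0.67 = 0.053064 m
Δh = 0.15120 + 0.053064 = 0.204264 m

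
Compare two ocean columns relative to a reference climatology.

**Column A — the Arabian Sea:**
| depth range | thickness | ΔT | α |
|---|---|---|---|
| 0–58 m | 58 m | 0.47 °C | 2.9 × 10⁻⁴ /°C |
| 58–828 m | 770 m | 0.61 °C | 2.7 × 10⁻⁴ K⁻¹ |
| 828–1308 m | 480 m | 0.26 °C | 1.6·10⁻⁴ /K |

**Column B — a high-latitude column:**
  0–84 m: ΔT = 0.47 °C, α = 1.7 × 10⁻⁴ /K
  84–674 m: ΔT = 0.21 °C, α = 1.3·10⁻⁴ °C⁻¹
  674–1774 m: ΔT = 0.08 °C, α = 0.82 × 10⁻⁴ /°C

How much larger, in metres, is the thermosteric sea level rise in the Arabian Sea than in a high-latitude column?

0.125 m larger

A 0.47 × 58 × 2.9×10⁻⁴ = 0.0079054 m
A 2.7×10⁻⁴ × 0.61 × 770 = 0.126819 m
A 828–1308 m: 480 × 0.26 × 1.6×10⁻⁴ = 0.019968 m
A total: 0.1546924 m
B Layer 1: 84 × 0.47 × 1.7×10⁻⁴ = 0.0067116 m
B 590 × 1.3×10⁻⁴ × 0.21 = 0.016107 m
B 674–1774 m: 0.08 × 0.82×10⁻⁴ × 1100 = 0.007216 m
B total: 0.0300346 m
Difference: 0.1546924 − 0.0300346 = 0.1246578 m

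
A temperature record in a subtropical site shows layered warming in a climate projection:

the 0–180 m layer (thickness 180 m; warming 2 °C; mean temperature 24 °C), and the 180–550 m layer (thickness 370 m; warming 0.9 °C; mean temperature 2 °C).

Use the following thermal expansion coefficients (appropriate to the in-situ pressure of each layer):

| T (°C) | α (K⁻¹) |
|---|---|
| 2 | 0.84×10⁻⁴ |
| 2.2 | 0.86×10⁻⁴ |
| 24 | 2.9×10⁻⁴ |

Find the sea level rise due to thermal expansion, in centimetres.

Δh ≈ 13 cm

Layer 1 at 24 °C → α = 2.9×10⁻⁴ K⁻¹
Layer 2 at 2 °C → α = 0.84×10⁻⁴ K⁻¹
Layer 1: 2.9×10⁻⁴ × 180 × 2 = 0.10440 m
Layer 2: 0.9 × 0.84×10⁻⁴ × 370 = 0.027972 m
Δh = 0.10440 + 0.027972 = 0.132372 m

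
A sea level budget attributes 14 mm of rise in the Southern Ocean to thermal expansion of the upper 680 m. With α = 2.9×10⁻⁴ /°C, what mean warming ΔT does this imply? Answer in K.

0.0710 K

ΔT = Δh/(αH) = 0.014 / (2.9×10⁻⁴ × 680) ≈ 0.07099 K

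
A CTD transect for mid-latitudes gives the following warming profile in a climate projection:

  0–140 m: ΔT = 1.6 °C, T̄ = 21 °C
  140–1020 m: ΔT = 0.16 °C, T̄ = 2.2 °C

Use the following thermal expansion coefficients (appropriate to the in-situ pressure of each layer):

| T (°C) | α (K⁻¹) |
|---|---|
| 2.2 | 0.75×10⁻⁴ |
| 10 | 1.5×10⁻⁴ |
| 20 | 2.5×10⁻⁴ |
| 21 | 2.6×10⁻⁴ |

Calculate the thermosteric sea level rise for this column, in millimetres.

Δh ≈ 68.8 mm

Layer 1 at 21 °C → α = 2.6×10⁻⁴ K⁻¹
Layer 2 at 2.2 °C → α = 0.75×10⁻⁴ K⁻¹
2.6×10⁻⁴ × 140 × 1.6 = 0.05824 m
Layer 2: 0.75×10⁻⁴ × 0.16 × 880 = 0.01056 m
Δh = 0.05824 + 0.01056 = 0.06880 m ≈ 68.8 mm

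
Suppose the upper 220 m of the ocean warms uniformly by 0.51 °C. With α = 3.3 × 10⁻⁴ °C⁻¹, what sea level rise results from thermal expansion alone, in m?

about 0.0370 m

Δh = αΔT·H = 3.3×10⁻⁴ × 0.51 × 220 = 0.037026 m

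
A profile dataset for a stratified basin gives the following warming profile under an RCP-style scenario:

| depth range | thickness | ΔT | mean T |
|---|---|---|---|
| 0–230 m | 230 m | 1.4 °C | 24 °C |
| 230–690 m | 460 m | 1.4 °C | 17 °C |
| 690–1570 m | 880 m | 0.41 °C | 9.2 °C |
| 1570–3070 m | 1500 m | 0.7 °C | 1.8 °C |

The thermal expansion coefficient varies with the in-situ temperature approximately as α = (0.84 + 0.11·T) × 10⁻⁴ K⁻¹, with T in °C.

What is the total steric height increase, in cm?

46.2 cm of thermosteric rise

Layer 1: α = (0.84 + 0.11×24)×10⁻⁴ = 3.48×10⁻⁴ K⁻¹
Layer 2: α = (0.84 + 0.11×17)×10⁻⁴ = 2.71×10⁻⁴ K⁻¹
Layer 3: α = (0.84 + 0.11×9.2)×10⁻⁴ = 1.852×10⁻⁴ K⁻¹
Layer 4: α = (0.84 + 0.11×1.8)×10⁻⁴ = 1.038×10⁻⁴ K⁻¹
1.4 × 3.48×10⁻⁴ × 230 = 0.112056 m
Layer 2: 460 × 1.4 × 2.71×10⁻⁴ = 0.174524 m
880 × 0.41 × 1.852×10⁻⁴ = 0.06682016 m
Layer 4: 1.038×10⁻⁴ × 1500 × 0.7 = 0.10899 m
Δh = 0.112056 + 0.174524 + 0.06682016 + 0.10899 = 0.46239016 m ≈ 46.2 cm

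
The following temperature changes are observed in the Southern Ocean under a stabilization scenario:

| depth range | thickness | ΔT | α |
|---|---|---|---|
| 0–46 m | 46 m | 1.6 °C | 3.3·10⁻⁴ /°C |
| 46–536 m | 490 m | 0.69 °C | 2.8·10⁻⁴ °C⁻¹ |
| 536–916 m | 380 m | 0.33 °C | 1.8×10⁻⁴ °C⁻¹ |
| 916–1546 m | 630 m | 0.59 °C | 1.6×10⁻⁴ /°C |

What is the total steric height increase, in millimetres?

200 mm of thermosteric rise

Layer 1: 1.6 × 46 × 3.3×10⁻⁴ = 0.024288 m
46–536 m: 2.8×10⁻⁴ × 0.69 × 490 = 0.094668 m
0.33 × 1.8×10⁻⁴ × 380 = 0.022572 m
0.59 × 630 × 1.6×10⁻⁴ = 0.059472 m
Δh = 0.024288 + 0.094668 + 0.022572 + 0.059472 = 0.20100 m ≈ 200 mm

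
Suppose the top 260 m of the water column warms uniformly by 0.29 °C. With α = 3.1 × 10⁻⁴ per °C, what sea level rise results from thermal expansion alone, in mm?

Δh = αΔT·H = 3.1×10⁻⁴ × 0.29 × 260 = 0.023374 m

23.4 mm of thermosteric rise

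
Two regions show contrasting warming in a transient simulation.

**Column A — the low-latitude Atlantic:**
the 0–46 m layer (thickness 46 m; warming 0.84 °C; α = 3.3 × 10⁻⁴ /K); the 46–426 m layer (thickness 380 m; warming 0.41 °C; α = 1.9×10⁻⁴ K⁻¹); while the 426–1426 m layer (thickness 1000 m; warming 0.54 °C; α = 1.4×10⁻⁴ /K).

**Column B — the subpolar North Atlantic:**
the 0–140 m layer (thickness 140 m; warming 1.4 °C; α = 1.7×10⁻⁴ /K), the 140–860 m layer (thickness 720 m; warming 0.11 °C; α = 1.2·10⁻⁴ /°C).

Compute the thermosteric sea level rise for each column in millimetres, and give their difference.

A 0–46 m: 46 × 3.3×10⁻⁴ × 0.84 = 0.0127512 m
A 46–426 m: 0.41 × 380 × 1.9×10⁻⁴ = 0.029602 m
A 426–1426 m: 0.54 × 1.4×10⁻⁴ × 1000 = 0.07560 m
A total: 0.1179532 m
B Layer 1: 140 × 1.4 × 1.7×10⁻⁴ = 0.03332 m
B Layer 2: 720 × 0.11 × 1.2×10⁻⁴ = 0.009504 m
B total: 0.042824 m
Difference: 0.1179532 − 0.042824 = 0.0751292 m

Δh_A ≈ 118 mm, Δh_B ≈ 42.8 mm; difference ≈ 75.1 mm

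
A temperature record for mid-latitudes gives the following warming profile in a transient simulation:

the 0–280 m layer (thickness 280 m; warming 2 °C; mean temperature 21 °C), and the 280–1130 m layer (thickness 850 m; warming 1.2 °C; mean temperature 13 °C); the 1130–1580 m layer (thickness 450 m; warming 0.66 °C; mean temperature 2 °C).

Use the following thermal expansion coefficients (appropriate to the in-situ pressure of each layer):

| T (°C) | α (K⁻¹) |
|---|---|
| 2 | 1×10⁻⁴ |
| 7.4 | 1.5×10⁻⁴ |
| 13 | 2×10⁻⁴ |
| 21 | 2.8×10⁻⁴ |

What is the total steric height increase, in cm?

Layer 1 at 21 °C → α = 2.8×10⁻⁴ K⁻¹
Layer 2 at 13 °C → α = 2×10⁻⁴ K⁻¹
Layer 3 at 2 °C → α = 1×10⁻⁴ K⁻¹
280 × 2 × 2.8×10⁻⁴ = 0.15680 m
850 × 1.2 × 2×10⁻⁴ = 0.20400 m
1130–1580 m: 450 × 1×10⁻⁴ × 0.66 = 0.02970 m
Δh = 0.15680 + 0.20400 + 0.02970 = 0.39050 m

39 cm of thermosteric rise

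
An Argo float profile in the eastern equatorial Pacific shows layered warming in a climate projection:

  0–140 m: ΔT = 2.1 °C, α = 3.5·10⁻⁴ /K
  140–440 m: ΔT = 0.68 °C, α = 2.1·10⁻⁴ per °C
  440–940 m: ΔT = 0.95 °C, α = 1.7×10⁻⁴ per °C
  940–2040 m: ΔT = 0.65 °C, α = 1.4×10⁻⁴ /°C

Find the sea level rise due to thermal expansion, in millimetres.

140 × 2.1 × 3.5×10⁻⁴ = 0.10290 m
140–440 m: 0.68 × 2.1×10⁻⁴ × 300 = 0.04284 m
Layer 3: 1.7×10⁻⁴ × 500 × 0.95 = 0.08075 m
1100 × 0.65 × 1.4×10⁻⁴ = 0.10010 m
Δh = 0.10290 + 0.04284 + 0.08075 + 0.10010 = 0.32659 m ≈ 327 mm

Δh = 327 mm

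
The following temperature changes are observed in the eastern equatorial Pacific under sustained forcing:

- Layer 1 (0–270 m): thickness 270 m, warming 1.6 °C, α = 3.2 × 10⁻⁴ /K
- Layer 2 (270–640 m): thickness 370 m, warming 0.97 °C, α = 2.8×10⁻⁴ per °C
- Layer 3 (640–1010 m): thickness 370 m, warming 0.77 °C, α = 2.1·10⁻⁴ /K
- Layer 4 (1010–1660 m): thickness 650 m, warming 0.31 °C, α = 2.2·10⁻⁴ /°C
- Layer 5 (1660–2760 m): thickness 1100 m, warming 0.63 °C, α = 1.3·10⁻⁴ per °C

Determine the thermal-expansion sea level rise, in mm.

0–270 m: 1.6 × 3.2×10⁻⁴ × 270 = 0.13824 m
Layer 2: 2.8×10⁻⁴ × 0.97 × 370 = 0.100492 m
Layer 3: 2.1×10⁻⁴ × 0.77 × 370 = 0.059829 m
0.31 × 2.2×10⁻⁴ × 650 = 0.04433 m
1660–2760 m: 1.3×10⁻⁴ × 0.63 × 1100 = 0.09009 m
Δh = 0.13824 + 0.100492 + 0.059829 + 0.04433 + 0.09009 = 0.432981 m

Δh ≈ 433 mm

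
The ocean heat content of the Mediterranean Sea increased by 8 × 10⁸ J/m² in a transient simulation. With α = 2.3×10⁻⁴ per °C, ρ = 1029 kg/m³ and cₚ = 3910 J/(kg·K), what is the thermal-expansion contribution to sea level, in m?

Δh = αQ/(ρcₚ) = 2.3×10⁻⁴ × 8×10⁸ / (1029 × 3910) ≈ 0.045733 m

0.046 m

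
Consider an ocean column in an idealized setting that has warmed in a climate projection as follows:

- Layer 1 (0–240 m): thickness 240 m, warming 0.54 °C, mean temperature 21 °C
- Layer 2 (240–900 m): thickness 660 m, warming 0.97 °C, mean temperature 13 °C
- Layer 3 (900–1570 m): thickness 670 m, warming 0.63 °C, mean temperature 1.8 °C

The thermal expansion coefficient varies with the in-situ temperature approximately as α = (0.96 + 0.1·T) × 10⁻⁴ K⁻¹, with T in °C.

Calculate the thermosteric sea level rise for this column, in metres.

0.232 m

Layer 1: α = (0.96 + 0.1×21)×10⁻⁴ = 3.06×10⁻⁴ K⁻¹
Layer 2: α = (0.96 + 0.1×13)×10⁻⁴ = 2.26×10⁻⁴ K⁻¹
Layer 3: α = (0.96 + 0.1×1.8)×10⁻⁴ = 1.14×10⁻⁴ K⁻¹
Layer 1: 3.06×10⁻⁴ × 240 × 0.54 = 0.0396576 m
660 × 2.26×10⁻⁴ × 0.97 = 0.1446852 m
900–1570 m: 0.63 × 1.14×10⁻⁴ × 670 = 0.0481194 m
Δh = 0.0396576 + 0.1446852 + 0.0481194 = 0.2324622 m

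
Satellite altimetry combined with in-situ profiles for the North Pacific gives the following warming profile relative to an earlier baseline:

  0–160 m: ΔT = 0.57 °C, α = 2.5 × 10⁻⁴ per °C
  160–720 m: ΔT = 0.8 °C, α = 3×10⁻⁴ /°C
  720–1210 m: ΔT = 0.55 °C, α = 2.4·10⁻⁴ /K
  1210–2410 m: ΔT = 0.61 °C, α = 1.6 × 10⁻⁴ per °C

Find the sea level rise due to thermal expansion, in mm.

Δh = 340 mm

Layer 1: 0.57 × 2.5×10⁻⁴ × 160 = 0.02280 m
Layer 2: 3×10⁻⁴ × 0.8 × 560 = 0.13440 m
Layer 3: 2.4×10⁻⁴ × 490 × 0.55 = 0.06468 m
Layer 4: 0.61 × 1200 × 1.6×10⁻⁴ = 0.11712 m
Δh = 0.02280 + 0.13440 + 0.06468 + 0.11712 = 0.33900 m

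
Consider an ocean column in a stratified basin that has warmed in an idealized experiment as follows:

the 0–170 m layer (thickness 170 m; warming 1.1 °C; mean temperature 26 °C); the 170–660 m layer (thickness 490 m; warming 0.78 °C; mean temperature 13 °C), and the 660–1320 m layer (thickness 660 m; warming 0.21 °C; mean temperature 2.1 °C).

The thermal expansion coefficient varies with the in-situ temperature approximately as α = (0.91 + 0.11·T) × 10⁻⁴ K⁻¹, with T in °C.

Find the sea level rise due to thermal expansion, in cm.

Layer 1: α = (0.91 + 0.11×26)×10⁻⁴ = 3.77×10⁻⁴ K⁻¹
Layer 2: α = (0.91 + 0.11×13)×10⁻⁴ = 2.34×10⁻⁴ K⁻¹
Layer 3: α = (0.91 + 0.11×2.1)×10⁻⁴ = 1.141×10⁻⁴ K⁻¹
0–170 m: 170 × 1.1 × 3.77×10⁻⁴ = 0.070499 m
Layer 2: 2.34×10⁻⁴ × 490 × 0.78 = 0.0894348 m
660–1320 m: 1.141×10⁻⁴ × 0.21 × 660 = 0.01581426 m
Δh = 0.070499 + 0.0894348 + 0.01581426 = 0.17574806 m

17.6 cm of thermosteric rise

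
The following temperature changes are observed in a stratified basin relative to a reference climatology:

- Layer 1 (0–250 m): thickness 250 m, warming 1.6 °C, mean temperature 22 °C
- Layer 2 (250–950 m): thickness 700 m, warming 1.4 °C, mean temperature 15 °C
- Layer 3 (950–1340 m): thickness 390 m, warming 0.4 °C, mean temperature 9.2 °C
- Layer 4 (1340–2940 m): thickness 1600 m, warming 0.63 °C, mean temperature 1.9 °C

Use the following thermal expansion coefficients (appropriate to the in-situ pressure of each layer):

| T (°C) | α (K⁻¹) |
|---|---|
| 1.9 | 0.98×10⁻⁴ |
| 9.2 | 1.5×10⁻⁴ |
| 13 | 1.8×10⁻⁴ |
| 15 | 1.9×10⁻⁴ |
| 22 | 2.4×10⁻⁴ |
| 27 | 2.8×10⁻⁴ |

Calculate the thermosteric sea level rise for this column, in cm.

Layer 1 at 22 °C → α = 2.4×10⁻⁴ K⁻¹
Layer 2 at 15 °C → α = 1.9×10⁻⁴ K⁻¹
Layer 3 at 9.2 °C → α = 1.5×10⁻⁴ K⁻¹
Layer 4 at 1.9 °C → α = 0.98×10⁻⁴ K⁻¹
0–250 m: 2.4×10⁻⁴ × 1.6 × 250 = 0.09600 m
1.9×10⁻⁴ × 700 × 1.4 = 0.18620 m
1.5×10⁻⁴ × 0.4 × 390 = 0.02340 m
1340–2940 m: 0.98×10⁻⁴ × 0.63 × 1600 = 0.098784 m
Δh = 0.09600 + 0.18620 + 0.02340 + 0.098784 = 0.404384 m

about 40.4 cm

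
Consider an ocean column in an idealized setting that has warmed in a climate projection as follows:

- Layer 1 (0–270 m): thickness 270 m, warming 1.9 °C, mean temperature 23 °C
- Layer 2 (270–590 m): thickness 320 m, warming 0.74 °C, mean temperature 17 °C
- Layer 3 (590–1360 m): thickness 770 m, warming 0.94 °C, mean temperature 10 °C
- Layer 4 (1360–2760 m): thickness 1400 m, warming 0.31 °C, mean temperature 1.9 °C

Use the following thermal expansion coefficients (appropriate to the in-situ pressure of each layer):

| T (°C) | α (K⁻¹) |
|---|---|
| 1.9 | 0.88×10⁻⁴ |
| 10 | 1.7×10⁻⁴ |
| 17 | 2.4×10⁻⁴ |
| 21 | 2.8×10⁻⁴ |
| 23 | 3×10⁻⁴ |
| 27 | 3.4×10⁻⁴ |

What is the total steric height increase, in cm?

Layer 1 at 23 °C → α = 3×10⁻⁴ K⁻¹
Layer 2 at 17 °C → α = 2.4×10⁻⁴ K⁻¹
Layer 3 at 10 °C → α = 1.7×10⁻⁴ K⁻¹
Layer 4 at 1.9 °C → α = 0.88×10⁻⁴ K⁻¹
0–270 m: 1.9 × 3×10⁻⁴ × 270 = 0.15390 m
320 × 2.4×10⁻⁴ × 0.74 = 0.056832 m
Layer 3: 770 × 1.7×10⁻⁴ × 0.94 = 0.123046 m
Layer 4: 0.88×10⁻⁴ × 0.31 × 1400 = 0.038192 m
Δh = 0.15390 + 0.056832 + 0.123046 + 0.038192 = 0.37197 m ≈ 37.2 cm

Δh = 37.2 cm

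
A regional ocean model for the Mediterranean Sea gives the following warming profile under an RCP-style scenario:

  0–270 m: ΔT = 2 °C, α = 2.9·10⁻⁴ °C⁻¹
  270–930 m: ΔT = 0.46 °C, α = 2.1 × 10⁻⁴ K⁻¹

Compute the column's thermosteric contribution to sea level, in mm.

270 × 2.9×10⁻⁴ × 2 = 0.15660 m
660 × 0.46 × 2.1×10⁻⁴ = 0.063756 m
Δh = 0.15660 + 0.063756 = 0.220356 m

220 mm of thermosteric rise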